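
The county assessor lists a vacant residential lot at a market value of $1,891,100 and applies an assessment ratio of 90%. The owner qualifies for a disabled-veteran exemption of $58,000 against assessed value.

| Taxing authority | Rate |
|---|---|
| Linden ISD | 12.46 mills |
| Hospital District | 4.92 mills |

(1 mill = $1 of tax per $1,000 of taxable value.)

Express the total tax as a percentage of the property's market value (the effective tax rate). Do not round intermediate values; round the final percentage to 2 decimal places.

Assessed value = $1,891,100 × 0.9 = $1,701,990
Taxable value = $1,701,990 − $58,000 = $1,643,990
Linden ISD: $1,643,990 × 0.01246 = $20,484.1154
Hospital District: $1,643,990 × 0.00492 = $8,088.4308
Total tax = $28,572.5462
Effective rate = $28,572.5462 ÷ $1,891,100 = 1.51% of market value

1.51%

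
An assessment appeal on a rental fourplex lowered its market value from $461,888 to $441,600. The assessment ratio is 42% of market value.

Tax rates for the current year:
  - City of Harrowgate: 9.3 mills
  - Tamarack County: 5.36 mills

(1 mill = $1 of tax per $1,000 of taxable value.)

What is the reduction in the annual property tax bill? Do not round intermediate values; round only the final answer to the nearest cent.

$124.92

Old assessed value = $461,888 × 0.42 = $193,992.96
New assessed value = $441,600 × 0.42 = $185,472
Combined rate = 0.0093 + 0.00536 = 0.01466
Old tax = $193,992.96 × 0.01466 = $2,843.9367936
New tax = $185,472 × 0.01466 = $2,719.01952
Reduction = $2,843.9367936 − $2,719.01952 = $124.9172736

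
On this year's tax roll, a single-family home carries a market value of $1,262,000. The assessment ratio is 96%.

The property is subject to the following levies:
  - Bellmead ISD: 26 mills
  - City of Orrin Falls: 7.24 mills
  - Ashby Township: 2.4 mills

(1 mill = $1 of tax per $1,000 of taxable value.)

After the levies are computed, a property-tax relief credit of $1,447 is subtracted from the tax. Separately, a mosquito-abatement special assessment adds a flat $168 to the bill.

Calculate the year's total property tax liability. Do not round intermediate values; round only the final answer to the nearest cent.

Assessed value = $1,262,000 × 0.96 = $1,211,520
Bellmead ISD: $1,211,520 × 0.026 = $31,499.52
City of Orrin Falls: $1,211,520 × 0.00724 = $8,771.4048
Ashby Township: $1,211,520 × 0.0024 = $2,907.648
Levies subtotal = $43,178.5728
After credit = $43,178.5728 − $1,447 = $41,731.5728
Total = $41,731.5728 + $168 = $41,899.5728

$41,899.57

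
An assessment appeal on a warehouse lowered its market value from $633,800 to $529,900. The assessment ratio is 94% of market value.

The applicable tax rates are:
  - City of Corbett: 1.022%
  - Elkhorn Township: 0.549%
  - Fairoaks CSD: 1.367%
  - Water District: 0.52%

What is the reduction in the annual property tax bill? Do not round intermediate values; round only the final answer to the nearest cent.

$3,377.29

Old assessed value = $633,800 × 0.94 = $595,772
New assessed value = $529,900 × 0.94 = $498,106
Combined rate = 0.01022 + 0.00549 + 0.01367 + 0.0052 = 0.03458
Old tax = $595,772 × 0.03458 = $20,601.79576
New tax = $498,106 × 0.03458 = $17,224.50548
Reduction = $20,601.79576 − $17,224.50548 = $3,377.29028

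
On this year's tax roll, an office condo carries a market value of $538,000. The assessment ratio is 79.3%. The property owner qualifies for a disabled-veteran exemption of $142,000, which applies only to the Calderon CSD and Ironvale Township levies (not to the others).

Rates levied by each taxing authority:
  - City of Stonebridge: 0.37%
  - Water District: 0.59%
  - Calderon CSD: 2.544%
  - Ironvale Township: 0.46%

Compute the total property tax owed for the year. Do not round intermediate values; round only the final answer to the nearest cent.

Assessed value = $538,000 × 0.793 = $426,634
City of Stonebridge: $426,634 × 0.0037 = $1,578.5458
Water District: $426,634 × 0.0059 = $2,517.1406
Calderon CSD: ($426,634 − $142,000) × 0.02544 = $284,634 × 0.02544 = $7,241.08896
Ironvale Township: ($426,634 − $142,000) × 0.0046 = $284,634 × 0.0046 = $1,309.3164
Total = $12,646.09176

$12,646.09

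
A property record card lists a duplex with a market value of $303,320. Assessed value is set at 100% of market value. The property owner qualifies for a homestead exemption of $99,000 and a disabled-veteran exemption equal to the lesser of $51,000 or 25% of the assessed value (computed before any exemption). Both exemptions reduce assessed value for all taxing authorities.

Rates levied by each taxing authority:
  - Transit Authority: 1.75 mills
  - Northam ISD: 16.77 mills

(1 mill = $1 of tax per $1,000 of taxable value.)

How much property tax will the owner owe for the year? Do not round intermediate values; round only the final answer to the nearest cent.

Assessed value = $303,320 × 1 = $303,320
Disabled-veteran exemption = min($51,000, 25% × $303,320) = min($51,000, $75,830) = $51,000 (dollar cap binds)
Taxable value = $303,320 − $99,000 − $51,000 = $153,320
Transit Authority: $153,320 × 0.00175 = $268.31
Northam ISD: $153,320 × 0.01677 = $2,571.1764
Total = $2,839.4864

$2,839.49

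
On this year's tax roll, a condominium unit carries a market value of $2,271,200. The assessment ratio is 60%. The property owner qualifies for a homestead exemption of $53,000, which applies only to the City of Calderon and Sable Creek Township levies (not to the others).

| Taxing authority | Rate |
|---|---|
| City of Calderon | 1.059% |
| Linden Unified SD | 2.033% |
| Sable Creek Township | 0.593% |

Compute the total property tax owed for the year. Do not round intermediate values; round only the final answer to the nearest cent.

Assessed value = $2,271,200 × 0.6 = $1,362,720
City of Calderon: ($1,362,720 − $53,000) × 0.01059 = $1,309,720 × 0.01059 = $13,869.9348
Linden Unified SD: $1,362,720 × 0.02033 = $27,704.0976
Sable Creek Township: ($1,362,720 − $53,000) × 0.00593 = $1,309,720 × 0.00593 = $7,766.6396
Total = $49,340.672

$49,340.67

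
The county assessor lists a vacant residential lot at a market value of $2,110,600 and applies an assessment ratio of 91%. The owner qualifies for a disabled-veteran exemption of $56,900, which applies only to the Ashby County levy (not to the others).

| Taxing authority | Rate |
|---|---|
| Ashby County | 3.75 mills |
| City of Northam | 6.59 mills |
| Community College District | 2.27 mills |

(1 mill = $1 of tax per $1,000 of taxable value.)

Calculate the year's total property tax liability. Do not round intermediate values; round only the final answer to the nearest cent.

Assessed value = $2,110,600 × 0.91 = $1,920,646
Ashby County: ($1,920,646 − $56,900) × 0.00375 = $1,863,746 × 0.00375 = $6,989.0475
City of Northam: $1,920,646 × 0.00659 = $12,657.05714
Community College District: $1,920,646 × 0.00227 = $4,359.86642
Total = $24,005.97106

$24,005.97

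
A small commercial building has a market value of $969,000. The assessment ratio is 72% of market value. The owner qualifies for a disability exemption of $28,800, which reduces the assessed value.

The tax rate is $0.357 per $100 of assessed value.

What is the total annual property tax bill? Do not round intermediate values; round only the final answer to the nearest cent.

Assessed value = $969,000 × 0.72 = $697,680
Taxable value = $697,680 − $28,800 = $668,880
Tax = $668,880 × 0.00357 = $2,387.9016

$2,387.90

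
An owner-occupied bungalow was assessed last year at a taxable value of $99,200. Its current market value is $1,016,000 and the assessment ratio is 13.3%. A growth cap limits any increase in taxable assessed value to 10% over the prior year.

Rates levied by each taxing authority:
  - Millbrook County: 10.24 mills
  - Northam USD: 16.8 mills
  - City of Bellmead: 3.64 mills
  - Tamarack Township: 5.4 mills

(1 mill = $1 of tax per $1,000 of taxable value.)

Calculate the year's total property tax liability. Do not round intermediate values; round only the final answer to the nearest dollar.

$3,937

Uncapped assessed value = $1,016,000 × 0.133 = $135,128
Cap limit = $99,200 × 1.1 = $109,120
Taxable assessed value = min($135,128, $109,120) = $109,120 (cap binds)
Millbrook County: $109,120 × 0.01024 = $1,117.3888
Northam USD: $109,120 × 0.0168 = $1,833.216
City of Bellmead: $109,120 × 0.00364 = $397.1968
Tamarack Township: $109,120 × 0.0054 = $589.248
Total = $3,937.0496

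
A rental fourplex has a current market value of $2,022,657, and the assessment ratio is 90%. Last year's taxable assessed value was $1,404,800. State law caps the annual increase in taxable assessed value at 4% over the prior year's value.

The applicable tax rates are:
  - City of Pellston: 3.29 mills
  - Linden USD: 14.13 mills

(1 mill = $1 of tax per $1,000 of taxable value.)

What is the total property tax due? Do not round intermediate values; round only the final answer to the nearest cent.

Uncapped assessed value = $2,022,657 × 0.9 = $1,820,391.3
Cap limit = $1,404,800 × 1.04 = $1,460,992
Taxable assessed value = min($1,820,391.3, $1,460,992) = $1,460,992 (cap binds)
City of Pellston: $1,460,992 × 0.00329 = $4,806.66368
Linden USD: $1,460,992 × 0.01413 = $20,643.81696
Total = $25,450.48064

$25,450.48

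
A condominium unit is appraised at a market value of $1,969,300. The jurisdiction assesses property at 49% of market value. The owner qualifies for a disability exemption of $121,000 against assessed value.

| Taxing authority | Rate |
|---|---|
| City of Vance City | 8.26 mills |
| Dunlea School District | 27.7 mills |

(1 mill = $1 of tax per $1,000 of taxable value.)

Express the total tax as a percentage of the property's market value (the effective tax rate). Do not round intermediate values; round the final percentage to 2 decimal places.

1.54%

Assessed value = $1,969,300 × 0.49 = $964,957
Taxable value = $964,957 − $121,000 = $843,957
City of Vance City: $843,957 × 0.00826 = $6,971.08482
Dunlea School District: $843,957 × 0.0277 = $23,377.6089
Total tax = $30,348.69372
Effective rate = $30,348.69372 ÷ $1,969,300 = 1.54% of market value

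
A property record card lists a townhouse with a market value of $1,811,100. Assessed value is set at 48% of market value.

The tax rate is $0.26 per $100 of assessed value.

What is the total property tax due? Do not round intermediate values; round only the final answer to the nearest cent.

Assessed value = $1,811,100 × 0.48 = $869,328
Tax = $869,328 × 0.0026 = $2,260.2528

$2,260.25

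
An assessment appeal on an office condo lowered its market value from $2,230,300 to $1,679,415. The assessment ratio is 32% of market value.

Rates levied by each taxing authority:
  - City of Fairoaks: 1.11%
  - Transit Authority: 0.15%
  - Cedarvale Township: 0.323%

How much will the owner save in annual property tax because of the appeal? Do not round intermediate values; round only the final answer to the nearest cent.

$2,790.56

Old assessed value = $2,230,300 × 0.32 = $713,696
New assessed value = $1,679,415 × 0.32 = $537,412.8
Combined rate = 0.0111 + 0.0015 + 0.00323 = 0.01583
Old tax = $713,696 × 0.01583 = $11,297.80768
New tax = $537,412.8 × 0.01583 = $8,507.244624
Reduction = $11,297.80768 − $8,507.244624 = $2,790.563056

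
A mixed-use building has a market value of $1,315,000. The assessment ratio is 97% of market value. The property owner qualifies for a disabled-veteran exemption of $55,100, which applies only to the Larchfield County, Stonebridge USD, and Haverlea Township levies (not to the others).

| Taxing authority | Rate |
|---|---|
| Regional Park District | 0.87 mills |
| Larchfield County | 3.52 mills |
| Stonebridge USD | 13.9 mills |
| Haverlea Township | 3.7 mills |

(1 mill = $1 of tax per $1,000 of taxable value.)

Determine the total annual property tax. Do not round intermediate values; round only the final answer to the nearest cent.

$26,885.63

Assessed value = $1,315,000 × 0.97 = $1,275,550
Regional Park District: $1,275,550 × 0.00087 = $1,109.7285
Larchfield County: ($1,275,550 − $55,100) × 0.00352 = $1,220,450 × 0.00352 = $4,295.984
Stonebridge USD: ($1,275,550 − $55,100) × 0.0139 = $1,220,450 × 0.0139 = $16,964.255
Haverlea Township: ($1,275,550 − $55,100) × 0.0037 = $1,220,450 × 0.0037 = $4,515.665
Total = $26,885.6325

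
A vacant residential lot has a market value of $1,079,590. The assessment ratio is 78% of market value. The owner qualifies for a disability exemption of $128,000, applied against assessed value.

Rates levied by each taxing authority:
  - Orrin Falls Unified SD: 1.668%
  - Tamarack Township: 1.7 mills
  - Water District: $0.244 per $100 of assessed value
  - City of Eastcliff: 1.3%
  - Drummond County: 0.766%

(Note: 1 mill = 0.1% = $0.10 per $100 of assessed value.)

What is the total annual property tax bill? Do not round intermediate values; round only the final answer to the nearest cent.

Assessed value = $1,079,590 × 0.78 = $842,080.2
Taxable value = $842,080.2 − $128,000 = $714,080.2
Orrin Falls Unified SD: $714,080.2 × 0.01668 = $11,910.857736
Tamarack Township: $714,080.2 × 0.0017 = $1,213.93634
Water District: $714,080.2 × 0.00244 = $1,742.355688
City of Eastcliff: $714,080.2 × 0.013 = $9,283.0426
Drummond County: $714,080.2 × 0.00766 = $5,469.854332
Total = $29,620.046696

$29,620.05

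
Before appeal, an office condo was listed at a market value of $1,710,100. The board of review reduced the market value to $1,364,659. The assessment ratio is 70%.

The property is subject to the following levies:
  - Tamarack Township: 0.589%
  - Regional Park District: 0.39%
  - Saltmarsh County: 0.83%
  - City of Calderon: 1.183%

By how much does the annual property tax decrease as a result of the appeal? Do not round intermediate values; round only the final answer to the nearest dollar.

$7,235

Old assessed value = $1,710,100 × 0.7 = $1,197,070
New assessed value = $1,364,659 × 0.7 = $955,261.3
Combined rate = 0.00589 + 0.0039 + 0.0083 + 0.01183 = 0.02992
Old tax = $1,197,070 × 0.02992 = $35,816.3344
New tax = $955,261.3 × 0.02992 = $28,581.418096
Reduction = $35,816.3344 − $28,581.418096 = $7,234.916304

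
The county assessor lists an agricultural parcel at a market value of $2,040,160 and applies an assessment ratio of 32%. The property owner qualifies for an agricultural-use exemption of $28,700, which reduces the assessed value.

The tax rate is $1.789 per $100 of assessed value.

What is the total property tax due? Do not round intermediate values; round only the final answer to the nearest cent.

$11,166.06

Assessed value = $2,040,160 × 0.32 = $652,851.2
Taxable value = $652,851.2 − $28,700 = $624,151.2
Tax = $624,151.2 × 0.01789 = $11,166.064968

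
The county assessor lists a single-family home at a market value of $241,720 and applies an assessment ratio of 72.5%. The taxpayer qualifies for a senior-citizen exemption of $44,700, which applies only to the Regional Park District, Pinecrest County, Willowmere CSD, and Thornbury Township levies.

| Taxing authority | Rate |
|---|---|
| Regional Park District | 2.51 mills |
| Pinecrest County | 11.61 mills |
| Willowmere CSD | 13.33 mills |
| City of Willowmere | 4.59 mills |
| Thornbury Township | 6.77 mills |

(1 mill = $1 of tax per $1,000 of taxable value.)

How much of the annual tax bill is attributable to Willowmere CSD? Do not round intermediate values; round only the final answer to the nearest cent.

$1,740.19

Assessed value = $241,720 × 0.725 = $175,247
Willowmere CSD taxable value = $175,247 − $44,700 = $130,547
Willowmere CSD levy = $130,547 × 0.01333 = $1,740.19151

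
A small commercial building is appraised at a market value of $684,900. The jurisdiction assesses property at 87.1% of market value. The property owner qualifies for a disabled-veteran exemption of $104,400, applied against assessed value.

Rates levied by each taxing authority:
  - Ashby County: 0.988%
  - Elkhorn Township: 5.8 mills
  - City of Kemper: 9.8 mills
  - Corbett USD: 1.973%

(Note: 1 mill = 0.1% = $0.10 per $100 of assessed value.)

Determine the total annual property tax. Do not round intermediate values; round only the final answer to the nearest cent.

Assessed value = $684,900 × 0.871 = $596,547.9
Taxable value = $596,547.9 − $104,400 = $492,147.9
Ashby County: $492,147.9 × 0.00988 = $4,862.421252
Elkhorn Township: $492,147.9 × 0.0058 = $2,854.45782
City of Kemper: $492,147.9 × 0.0098 = $4,823.04942
Corbett USD: $492,147.9 × 0.01973 = $9,710.078067
Total = $22,250.006559

$22,250.01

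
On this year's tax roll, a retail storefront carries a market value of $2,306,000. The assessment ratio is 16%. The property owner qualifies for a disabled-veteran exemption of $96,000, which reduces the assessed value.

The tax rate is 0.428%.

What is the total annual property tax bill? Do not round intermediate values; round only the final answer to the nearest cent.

Assessed value = $2,306,000 × 0.16 = $368,960
Taxable value = $368,960 − $96,000 = $272,960
Tax = $272,960 × 0.00428 = $1,168.2688

$1,168.27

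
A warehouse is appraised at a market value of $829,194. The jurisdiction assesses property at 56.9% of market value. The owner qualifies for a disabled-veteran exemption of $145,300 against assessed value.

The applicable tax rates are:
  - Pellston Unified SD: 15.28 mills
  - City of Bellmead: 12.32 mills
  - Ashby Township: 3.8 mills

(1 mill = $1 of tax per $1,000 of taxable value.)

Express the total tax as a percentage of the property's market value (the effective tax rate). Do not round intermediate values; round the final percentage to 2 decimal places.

Assessed value = $829,194 × 0.569 = $471,811.386
Taxable value = $471,811.386 − $145,300 = $326,511.386
Pellston Unified SD: $326,511.386 × 0.01528 = $4,989.09397808
City of Bellmead: $326,511.386 × 0.01232 = $4,022.62027552
Ashby Township: $326,511.386 × 0.0038 = $1,240.7432668
Total tax = $10,252.4575204
Effective rate = $10,252.4575204 ÷ $829,194 = 1.24% of market value

1.24%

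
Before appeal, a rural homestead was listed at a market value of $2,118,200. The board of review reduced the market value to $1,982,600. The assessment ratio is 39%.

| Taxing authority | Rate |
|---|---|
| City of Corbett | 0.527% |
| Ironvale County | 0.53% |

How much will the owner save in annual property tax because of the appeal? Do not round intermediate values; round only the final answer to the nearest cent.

Old assessed value = $2,118,200 × 0.39 = $826,098
New assessed value = $1,982,600 × 0.39 = $773,214
Combined rate = 0.00527 + 0.0053 = 0.01057
Old tax = $826,098 × 0.01057 = $8,731.85586
New tax = $773,214 × 0.01057 = $8,172.87198
Reduction = $8,731.85586 − $8,172.87198 = $558.98388

$558.98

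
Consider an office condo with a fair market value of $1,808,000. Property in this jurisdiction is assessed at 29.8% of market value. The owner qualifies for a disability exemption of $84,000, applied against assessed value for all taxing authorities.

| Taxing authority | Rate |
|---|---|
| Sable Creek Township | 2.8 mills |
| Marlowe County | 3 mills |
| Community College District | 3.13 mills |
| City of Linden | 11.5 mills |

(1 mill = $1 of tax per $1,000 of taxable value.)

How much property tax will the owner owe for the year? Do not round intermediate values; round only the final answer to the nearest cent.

$9,291.24

Assessed value = $1,808,000 × 0.298 = $538,784
Taxable value = $538,784 − $84,000 = $454,784
Sable Creek Township: $454,784 × 0.0028 = $1,273.3952
Marlowe County: $454,784 × 0.003 = $1,364.352
Community College District: $454,784 × 0.00313 = $1,423.47392
City of Linden: $454,784 × 0.0115 = $5,230.016
Total = $1,273.3952 + $1,364.352 + $1,423.47392 + $5,230.016 = $9,291.23712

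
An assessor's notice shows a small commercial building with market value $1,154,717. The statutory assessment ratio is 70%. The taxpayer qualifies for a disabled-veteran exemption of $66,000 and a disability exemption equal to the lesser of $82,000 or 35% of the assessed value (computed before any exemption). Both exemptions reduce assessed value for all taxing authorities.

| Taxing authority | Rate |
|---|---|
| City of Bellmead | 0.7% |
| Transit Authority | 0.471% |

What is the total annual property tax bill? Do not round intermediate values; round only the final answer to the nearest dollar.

Assessed value = $1,154,717 × 0.7 = $808,301.9
Disability exemption = min($82,000, 35% × $808,301.9) = min($82,000, $282,905.665) = $82,000 (dollar cap binds)
Taxable value = $808,301.9 − $66,000 − $82,000 = $660,301.9
City of Bellmead: $660,301.9 × 0.007 = $4,622.1133
Transit Authority: $660,301.9 × 0.00471 = $3,110.021949
Total = $7,732.135249

$7,732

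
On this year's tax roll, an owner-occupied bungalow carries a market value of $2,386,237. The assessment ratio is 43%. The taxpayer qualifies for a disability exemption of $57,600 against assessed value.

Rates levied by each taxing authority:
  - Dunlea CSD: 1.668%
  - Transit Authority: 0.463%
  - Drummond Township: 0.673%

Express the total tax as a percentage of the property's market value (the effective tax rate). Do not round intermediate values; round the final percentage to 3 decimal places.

1.138%

Assessed value = $2,386,237 × 0.43 = $1,026,081.91
Taxable value = $1,026,081.91 − $57,600 = $968,481.91
Dunlea CSD: $968,481.91 × 0.01668 = $16,154.2782588
Transit Authority: $968,481.91 × 0.00463 = $4,484.0712433
Drummond Township: $968,481.91 × 0.00673 = $6,517.8832543
Total tax = $27,156.2327564
Effective rate = $27,156.2327564 ÷ $2,386,237 = 1.138% of market value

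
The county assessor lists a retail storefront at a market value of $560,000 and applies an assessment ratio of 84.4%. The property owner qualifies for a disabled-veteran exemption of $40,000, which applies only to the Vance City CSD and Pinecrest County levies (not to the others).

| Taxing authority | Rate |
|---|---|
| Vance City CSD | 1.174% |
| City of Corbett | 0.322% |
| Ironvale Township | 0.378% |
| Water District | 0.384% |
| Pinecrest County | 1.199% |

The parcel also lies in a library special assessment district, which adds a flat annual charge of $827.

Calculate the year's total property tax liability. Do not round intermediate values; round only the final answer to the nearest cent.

Assessed value = $560,000 × 0.844 = $472,640
Vance City CSD: ($472,640 − $40,000) × 0.01174 = $432,640 × 0.01174 = $5,079.1936
City of Corbett: $472,640 × 0.00322 = $1,521.9008
Ironvale Township: $472,640 × 0.00378 = $1,786.5792
Water District: $472,640 × 0.00384 = $1,814.9376
Pinecrest County: ($472,640 − $40,000) × 0.01199 = $432,640 × 0.01199 = $5,187.3536
Levies subtotal = $15,389.9648
Total = $15,389.9648 + $827 = $16,216.9648

$16,216.96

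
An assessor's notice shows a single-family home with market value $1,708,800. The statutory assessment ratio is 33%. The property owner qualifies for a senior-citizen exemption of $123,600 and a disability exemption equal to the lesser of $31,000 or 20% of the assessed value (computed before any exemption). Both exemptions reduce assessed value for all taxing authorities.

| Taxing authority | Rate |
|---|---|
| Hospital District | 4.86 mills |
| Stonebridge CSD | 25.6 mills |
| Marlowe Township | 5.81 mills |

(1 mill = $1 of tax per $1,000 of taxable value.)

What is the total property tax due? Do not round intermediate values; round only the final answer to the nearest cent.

Assessed value = $1,708,800 × 0.33 = $563,904
Disability exemption = min($31,000, 20% × $563,904) = min($31,000, $112,780.8) = $31,000 (dollar cap binds)
Taxable value = $563,904 − $123,600 − $31,000 = $409,304
Hospital District: $409,304 × 0.00486 = $1,989.21744
Stonebridge CSD: $409,304 × 0.0256 = $10,478.1824
Marlowe Township: $409,304 × 0.00581 = $2,378.05624
Total = $14,845.45608

$14,845.46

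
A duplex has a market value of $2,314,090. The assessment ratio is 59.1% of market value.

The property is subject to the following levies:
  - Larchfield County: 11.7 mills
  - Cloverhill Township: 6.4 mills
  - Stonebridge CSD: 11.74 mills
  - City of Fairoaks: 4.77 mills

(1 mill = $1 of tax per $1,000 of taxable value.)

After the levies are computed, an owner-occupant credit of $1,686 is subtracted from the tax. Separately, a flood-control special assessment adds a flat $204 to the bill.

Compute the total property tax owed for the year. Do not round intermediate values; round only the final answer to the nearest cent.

$45,851.58

Assessed value = $2,314,090 × 0.591 = $1,367,627.19
Larchfield County: $1,367,627.19 × 0.0117 = $16,001.238123
Cloverhill Township: $1,367,627.19 × 0.0064 = $8,752.814016
Stonebridge CSD: $1,367,627.19 × 0.01174 = $16,055.9432106
City of Fairoaks: $1,367,627.19 × 0.00477 = $6,523.5816963
Levies subtotal = $47,333.5770459
After credit = $47,333.5770459 − $1,686 = $45,647.5770459
Total = $45,647.5770459 + $204 = $45,851.5770459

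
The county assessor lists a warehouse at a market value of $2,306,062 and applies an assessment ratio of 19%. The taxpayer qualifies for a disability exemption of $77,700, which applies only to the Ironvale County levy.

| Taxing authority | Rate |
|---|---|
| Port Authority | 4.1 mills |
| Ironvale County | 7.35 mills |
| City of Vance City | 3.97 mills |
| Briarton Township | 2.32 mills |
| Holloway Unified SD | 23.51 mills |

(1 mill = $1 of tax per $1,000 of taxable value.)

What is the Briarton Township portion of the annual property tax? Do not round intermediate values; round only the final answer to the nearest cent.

Assessed value = $2,306,062 × 0.19 = $438,151.78
Briarton Township taxable value = $438,151.78 (exemption does not apply)
Briarton Township levy = $438,151.78 × 0.00232 = $1,016.5121296

$1,016.51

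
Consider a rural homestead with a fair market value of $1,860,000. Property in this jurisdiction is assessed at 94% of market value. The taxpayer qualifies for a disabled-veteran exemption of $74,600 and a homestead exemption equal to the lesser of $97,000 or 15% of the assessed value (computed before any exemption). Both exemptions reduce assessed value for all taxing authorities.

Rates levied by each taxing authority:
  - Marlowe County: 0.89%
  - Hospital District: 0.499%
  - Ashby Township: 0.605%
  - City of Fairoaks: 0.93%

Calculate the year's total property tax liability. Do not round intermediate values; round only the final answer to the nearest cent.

Assessed value = $1,860,000 × 0.94 = $1,748,400
Homestead exemption = min($97,000, 15% × $1,748,400) = min($97,000, $262,260) = $97,000 (dollar cap binds)
Taxable value = $1,748,400 − $74,600 − $97,000 = $1,576,800
Marlowe County: $1,576,800 × 0.0089 = $14,033.52
Hospital District: $1,576,800 × 0.00499 = $7,868.232
Ashby Township: $1,576,800 × 0.00605 = $9,539.64
City of Fairoaks: $1,576,800 × 0.0093 = $14,664.24
Total = $46,105.632

$46,105.63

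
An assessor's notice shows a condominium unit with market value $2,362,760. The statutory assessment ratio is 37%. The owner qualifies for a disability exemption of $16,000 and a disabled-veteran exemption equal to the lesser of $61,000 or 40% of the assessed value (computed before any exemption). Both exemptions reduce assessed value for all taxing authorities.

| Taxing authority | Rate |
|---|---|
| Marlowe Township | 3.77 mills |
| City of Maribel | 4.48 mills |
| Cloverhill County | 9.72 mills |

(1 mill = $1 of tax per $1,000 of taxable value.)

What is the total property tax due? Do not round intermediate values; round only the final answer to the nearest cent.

Assessed value = $2,362,760 × 0.37 = $874,221.2
Disabled-veteran exemption = min($61,000, 40% × $874,221.2) = min($61,000, $349,688.48) = $61,000 (dollar cap binds)
Taxable value = $874,221.2 − $16,000 − $61,000 = $797,221.2
Marlowe Township: $797,221.2 × 0.00377 = $3,005.523924
City of Maribel: $797,221.2 × 0.00448 = $3,571.550976
Cloverhill County: $797,221.2 × 0.00972 = $7,748.990064
Total = $14,326.064964

$14,326.06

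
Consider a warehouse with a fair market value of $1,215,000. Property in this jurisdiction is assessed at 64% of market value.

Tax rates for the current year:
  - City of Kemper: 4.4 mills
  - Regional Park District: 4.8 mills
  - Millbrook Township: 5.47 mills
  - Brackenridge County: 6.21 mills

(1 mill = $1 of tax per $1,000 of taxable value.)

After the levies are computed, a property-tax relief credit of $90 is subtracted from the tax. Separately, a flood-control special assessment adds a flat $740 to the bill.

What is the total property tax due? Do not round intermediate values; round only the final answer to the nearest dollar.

Assessed value = $1,215,000 × 0.64 = $777,600
City of Kemper: $777,600 × 0.0044 = $3,421.44
Regional Park District: $777,600 × 0.0048 = $3,732.48
Millbrook Township: $777,600 × 0.00547 = $4,253.472
Brackenridge County: $777,600 × 0.00621 = $4,828.896
Levies subtotal = $16,236.288
After credit = $16,236.288 − $90 = $16,146.288
Total = $16,146.288 + $740 = $16,886.288

$16,886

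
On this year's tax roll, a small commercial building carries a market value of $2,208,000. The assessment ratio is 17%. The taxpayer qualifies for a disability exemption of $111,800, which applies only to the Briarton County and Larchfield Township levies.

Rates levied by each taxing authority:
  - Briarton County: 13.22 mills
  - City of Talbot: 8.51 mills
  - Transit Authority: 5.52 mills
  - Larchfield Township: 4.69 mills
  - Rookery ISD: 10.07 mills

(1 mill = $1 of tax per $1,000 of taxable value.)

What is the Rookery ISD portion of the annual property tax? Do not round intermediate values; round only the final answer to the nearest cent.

$3,779.88

Assessed value = $2,208,000 × 0.17 = $375,360
Rookery ISD taxable value = $375,360 (exemption does not apply)
Rookery ISD levy = $375,360 × 0.01007 = $3,779.8752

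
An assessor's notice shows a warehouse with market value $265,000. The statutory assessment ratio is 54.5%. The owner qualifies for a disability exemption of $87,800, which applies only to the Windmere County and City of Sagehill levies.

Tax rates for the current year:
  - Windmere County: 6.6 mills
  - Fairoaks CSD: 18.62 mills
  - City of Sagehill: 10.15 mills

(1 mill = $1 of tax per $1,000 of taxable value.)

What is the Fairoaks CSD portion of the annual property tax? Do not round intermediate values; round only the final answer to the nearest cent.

Assessed value = $265,000 × 0.545 = $144,425
Fairoaks CSD taxable value = $144,425 (exemption does not apply)
Fairoaks CSD levy = $144,425 × 0.01862 = $2,689.1935

$2,689.19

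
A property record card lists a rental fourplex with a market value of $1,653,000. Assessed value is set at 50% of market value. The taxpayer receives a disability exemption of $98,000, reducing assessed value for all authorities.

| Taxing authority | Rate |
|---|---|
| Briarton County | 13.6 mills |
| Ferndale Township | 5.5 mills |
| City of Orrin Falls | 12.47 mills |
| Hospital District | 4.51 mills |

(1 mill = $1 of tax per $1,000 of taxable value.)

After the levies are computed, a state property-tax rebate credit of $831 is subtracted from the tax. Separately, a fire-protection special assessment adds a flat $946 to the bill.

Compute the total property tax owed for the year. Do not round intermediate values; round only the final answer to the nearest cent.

$26,399.28

Assessed value = $1,653,000 × 0.5 = $826,500
Taxable value = $826,500 − $98,000 = $728,500
Briarton County: $728,500 × 0.0136 = $9,907.6
Ferndale Township: $728,500 × 0.0055 = $4,006.75
City of Orrin Falls: $728,500 × 0.01247 = $9,084.395
Hospital District: $728,500 × 0.00451 = $3,285.535
Levies subtotal = $26,284.28
After credit = $26,284.28 − $831 = $25,453.28
Total = $25,453.28 + $946 = $26,399.28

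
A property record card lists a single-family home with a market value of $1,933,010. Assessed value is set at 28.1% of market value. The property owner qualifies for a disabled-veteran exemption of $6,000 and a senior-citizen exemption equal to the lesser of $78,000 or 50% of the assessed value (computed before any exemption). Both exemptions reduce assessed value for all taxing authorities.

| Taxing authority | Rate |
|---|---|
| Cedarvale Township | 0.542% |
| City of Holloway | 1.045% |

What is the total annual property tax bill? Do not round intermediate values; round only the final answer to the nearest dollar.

$7,287

Assessed value = $1,933,010 × 0.281 = $543,175.81
Senior-citizen exemption = min($78,000, 50% × $543,175.81) = min($78,000, $271,587.905) = $78,000 (dollar cap binds)
Taxable value = $543,175.81 − $6,000 − $78,000 = $459,175.81
Cedarvale Township: $459,175.81 × 0.00542 = $2,488.7328902
City of Holloway: $459,175.81 × 0.01045 = $4,798.3872145
Total = $7,287.1201047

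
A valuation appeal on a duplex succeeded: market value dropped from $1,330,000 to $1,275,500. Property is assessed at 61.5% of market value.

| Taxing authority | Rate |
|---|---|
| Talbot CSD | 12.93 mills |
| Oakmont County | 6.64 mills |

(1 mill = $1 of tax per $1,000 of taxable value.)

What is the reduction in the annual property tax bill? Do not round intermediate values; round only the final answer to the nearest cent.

$655.94

Old assessed value = $1,330,000 × 0.615 = $817,950
New assessed value = $1,275,500 × 0.615 = $784,432.5
Combined rate = 0.01293 + 0.00664 = 0.01957
Old tax = $817,950 × 0.01957 = $16,007.2815
New tax = $784,432.5 × 0.01957 = $15,351.344025
Reduction = $16,007.2815 − $15,351.344025 = $655.937475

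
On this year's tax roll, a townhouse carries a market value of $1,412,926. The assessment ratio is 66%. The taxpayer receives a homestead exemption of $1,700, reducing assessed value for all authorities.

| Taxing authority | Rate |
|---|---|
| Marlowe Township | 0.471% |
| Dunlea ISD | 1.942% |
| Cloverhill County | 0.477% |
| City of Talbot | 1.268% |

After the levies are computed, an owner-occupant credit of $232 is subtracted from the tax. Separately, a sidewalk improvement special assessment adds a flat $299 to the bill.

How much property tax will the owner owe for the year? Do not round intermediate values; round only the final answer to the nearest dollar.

Assessed value = $1,412,926 × 0.66 = $932,531.16
Taxable value = $932,531.16 − $1,700 = $930,831.16
Marlowe Township: $930,831.16 × 0.00471 = $4,384.2147636
Dunlea ISD: $930,831.16 × 0.01942 = $18,076.7411272
Cloverhill County: $930,831.16 × 0.00477 = $4,440.0646332
City of Talbot: $930,831.16 × 0.01268 = $11,802.9391088
Levies subtotal = $38,703.9596328
After credit = $38,703.9596328 − $232 = $38,471.9596328
Total = $38,471.9596328 + $299 = $38,770.9596328

$38,771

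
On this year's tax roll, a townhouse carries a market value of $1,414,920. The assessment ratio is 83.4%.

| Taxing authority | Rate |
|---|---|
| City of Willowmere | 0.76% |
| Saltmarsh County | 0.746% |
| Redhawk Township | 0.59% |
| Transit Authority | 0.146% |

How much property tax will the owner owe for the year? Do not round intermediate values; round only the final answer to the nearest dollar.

Assessed value = $1,414,920 × 0.834 = $1,180,043.28
City of Willowmere: $1,180,043.28 × 0.0076 = $8,968.328928
Saltmarsh County: $1,180,043.28 × 0.00746 = $8,803.1228688
Redhawk Township: $1,180,043.28 × 0.0059 = $6,962.255352
Transit Authority: $1,180,043.28 × 0.00146 = $1,722.8631888
Total = $8,968.328928 + $8,803.1228688 + $6,962.255352 + $1,722.8631888 = $26,456.5703376

$26,457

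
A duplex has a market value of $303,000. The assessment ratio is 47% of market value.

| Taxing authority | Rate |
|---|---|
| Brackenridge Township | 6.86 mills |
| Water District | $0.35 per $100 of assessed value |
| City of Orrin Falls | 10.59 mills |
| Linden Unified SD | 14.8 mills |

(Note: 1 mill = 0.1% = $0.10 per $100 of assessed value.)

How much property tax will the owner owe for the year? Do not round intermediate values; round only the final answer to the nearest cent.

$5,091.16

Assessed value = $303,000 × 0.47 = $142,410
Brackenridge Township: $142,410 × 0.00686 = $976.9326
Water District: $142,410 × 0.0035 = $498.435
City of Orrin Falls: $142,410 × 0.01059 = $1,508.1219
Linden Unified SD: $142,410 × 0.0148 = $2,107.668
Total = $5,091.1575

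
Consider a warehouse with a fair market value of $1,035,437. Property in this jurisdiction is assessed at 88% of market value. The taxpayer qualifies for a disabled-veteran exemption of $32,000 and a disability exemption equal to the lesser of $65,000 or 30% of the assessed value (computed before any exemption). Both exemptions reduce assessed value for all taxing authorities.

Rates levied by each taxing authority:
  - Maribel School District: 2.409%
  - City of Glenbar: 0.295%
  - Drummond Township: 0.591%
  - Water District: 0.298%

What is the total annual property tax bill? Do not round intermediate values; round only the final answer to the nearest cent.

$29,253.65

Assessed value = $1,035,437 × 0.88 = $911,184.56
Disability exemption = min($65,000, 30% × $911,184.56) = min($65,000, $273,355.368) = $65,000 (dollar cap binds)
Taxable value = $911,184.56 − $32,000 − $65,000 = $814,184.56
Maribel School District: $814,184.56 × 0.02409 = $19,613.7060504
City of Glenbar: $814,184.56 × 0.00295 = $2,401.844452
Drummond Township: $814,184.56 × 0.00591 = $4,811.8307496
Water District: $814,184.56 × 0.00298 = $2,426.2699888
Total = $29,253.6512408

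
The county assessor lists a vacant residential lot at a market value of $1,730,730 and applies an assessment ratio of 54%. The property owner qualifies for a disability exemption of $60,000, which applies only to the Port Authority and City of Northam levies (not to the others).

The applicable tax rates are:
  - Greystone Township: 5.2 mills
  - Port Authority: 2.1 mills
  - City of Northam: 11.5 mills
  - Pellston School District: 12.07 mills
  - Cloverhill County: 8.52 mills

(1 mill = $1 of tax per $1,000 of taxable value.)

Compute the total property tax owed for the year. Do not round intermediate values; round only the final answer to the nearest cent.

$35,997.67

Assessed value = $1,730,730 × 0.54 = $934,594.2
Greystone Township: $934,594.2 × 0.0052 = $4,859.88984
Port Authority: ($934,594.2 − $60,000) × 0.0021 = $874,594.2 × 0.0021 = $1,836.64782
City of Northam: ($934,594.2 − $60,000) × 0.0115 = $874,594.2 × 0.0115 = $10,057.8333
Pellston School District: $934,594.2 × 0.01207 = $11,280.551994
Cloverhill County: $934,594.2 × 0.00852 = $7,962.742584
Total = $35,997.665538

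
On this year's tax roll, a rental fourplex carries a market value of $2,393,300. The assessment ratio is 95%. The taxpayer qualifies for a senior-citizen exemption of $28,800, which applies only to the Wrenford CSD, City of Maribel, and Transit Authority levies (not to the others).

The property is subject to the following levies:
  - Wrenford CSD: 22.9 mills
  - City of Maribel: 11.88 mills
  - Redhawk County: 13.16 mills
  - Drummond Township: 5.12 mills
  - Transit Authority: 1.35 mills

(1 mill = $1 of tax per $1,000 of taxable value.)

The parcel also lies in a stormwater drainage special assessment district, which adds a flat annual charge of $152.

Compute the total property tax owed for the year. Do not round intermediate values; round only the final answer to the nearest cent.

$122,819.94

Assessed value = $2,393,300 × 0.95 = $2,273,635
Wrenford CSD: ($2,273,635 − $28,800) × 0.0229 = $2,244,835 × 0.0229 = $51,406.7215
City of Maribel: ($2,273,635 − $28,800) × 0.01188 = $2,244,835 × 0.01188 = $26,668.6398
Redhawk County: $2,273,635 × 0.01316 = $29,921.0366
Drummond Township: $2,273,635 × 0.00512 = $11,641.0112
Transit Authority: ($2,273,635 − $28,800) × 0.00135 = $2,244,835 × 0.00135 = $3,030.52725
Levies subtotal = $122,667.93635
Total = $122,667.93635 + $152 = $122,819.93635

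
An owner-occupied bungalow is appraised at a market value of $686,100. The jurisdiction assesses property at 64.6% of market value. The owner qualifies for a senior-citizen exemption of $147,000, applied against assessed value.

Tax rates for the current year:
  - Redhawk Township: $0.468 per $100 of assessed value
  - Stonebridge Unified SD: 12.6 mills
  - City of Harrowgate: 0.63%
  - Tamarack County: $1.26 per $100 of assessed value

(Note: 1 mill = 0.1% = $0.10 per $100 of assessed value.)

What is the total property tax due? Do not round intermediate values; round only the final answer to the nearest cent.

$10,717.26

Assessed value = $686,100 × 0.646 = $443,220.6
Taxable value = $443,220.6 − $147,000 = $296,220.6
Redhawk Township: $296,220.6 × 0.00468 = $1,386.312408
Stonebridge Unified SD: $296,220.6 × 0.0126 = $3,732.37956
City of Harrowgate: $296,220.6 × 0.0063 = $1,866.18978
Tamarack County: $296,220.6 × 0.0126 = $3,732.37956
Total = $10,717.261308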